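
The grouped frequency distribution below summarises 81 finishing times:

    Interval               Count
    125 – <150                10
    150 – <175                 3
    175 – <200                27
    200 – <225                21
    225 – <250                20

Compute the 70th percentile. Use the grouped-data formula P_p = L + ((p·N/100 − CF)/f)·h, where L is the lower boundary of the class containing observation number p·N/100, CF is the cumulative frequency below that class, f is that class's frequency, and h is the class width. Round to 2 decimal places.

N = 81; target position k = 70/100 · 81 = 56.7.
Cumulative frequencies: 10, 13, 40, 61, 81.
Observation 56.7 falls in the class 200 – <225.
L = 200, CF = 40, f = 21, h = 25.
P70 = 200 + ((56.7 − 40)/21)·25 = 200 + 19.881 = 219.881.

219.88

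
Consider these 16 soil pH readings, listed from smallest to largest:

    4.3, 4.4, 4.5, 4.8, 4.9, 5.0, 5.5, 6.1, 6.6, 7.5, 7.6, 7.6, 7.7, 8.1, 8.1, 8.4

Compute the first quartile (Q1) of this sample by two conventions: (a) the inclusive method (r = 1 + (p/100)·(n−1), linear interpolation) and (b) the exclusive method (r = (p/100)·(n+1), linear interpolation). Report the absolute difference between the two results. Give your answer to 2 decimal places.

0.05

n = 16.
(a) r = 4.75; between ranks 4 (4.8) and 5 (4.9): 4.875.
(b) r = 4.25; between ranks 4 (4.8) and 5 (4.9): 4.825.
|4.875 − 4.825| = 0.05.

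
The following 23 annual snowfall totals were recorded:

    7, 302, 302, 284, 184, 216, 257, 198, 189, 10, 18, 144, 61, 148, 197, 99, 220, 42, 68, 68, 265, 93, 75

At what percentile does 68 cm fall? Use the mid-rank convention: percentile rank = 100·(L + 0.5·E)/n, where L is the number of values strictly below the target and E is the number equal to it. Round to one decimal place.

26.1

Sorted: 7, 10, 18, 42, 61, 68, 68, 75, 93, 99, 144, 148, 184, 189, 197, 198, 216, 220, 257, 265, 284, 302, 302.
Count below 68: L = 5; count equal: E = 2; n = 23.
Percentile rank = 100·(5 + 0.5·2)/23 = 100·6/23 = 26.09.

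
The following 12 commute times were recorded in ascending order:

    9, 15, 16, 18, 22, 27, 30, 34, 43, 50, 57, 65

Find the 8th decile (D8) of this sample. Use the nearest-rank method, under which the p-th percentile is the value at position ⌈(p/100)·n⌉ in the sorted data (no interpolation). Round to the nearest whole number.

n = 12.
Position = ⌈80/100 · 12⌉ = ⌈9.6⌉ = 10.
The value at rank 10 is 50.

50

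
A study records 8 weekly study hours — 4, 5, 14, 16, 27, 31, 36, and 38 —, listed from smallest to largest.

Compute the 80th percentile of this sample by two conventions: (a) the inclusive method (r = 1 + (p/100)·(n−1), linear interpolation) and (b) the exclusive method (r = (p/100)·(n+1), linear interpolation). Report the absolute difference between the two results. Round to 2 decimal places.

2.40

n = 8.
(a) r = 6.6; between ranks 6 (31) and 7 (36): 34.
(b) r = 7.2; between ranks 7 (36) and 8 (38): 36.4.
|34 − 36.4| = 2.4.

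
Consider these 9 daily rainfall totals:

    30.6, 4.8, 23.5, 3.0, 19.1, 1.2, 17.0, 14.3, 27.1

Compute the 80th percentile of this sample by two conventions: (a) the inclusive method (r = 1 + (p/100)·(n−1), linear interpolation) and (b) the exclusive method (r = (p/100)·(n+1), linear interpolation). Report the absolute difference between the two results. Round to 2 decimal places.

Sorted: 1.2, 3.0, 4.8, 14.3, 17.0, 19.1, 23.5, 27.1, 30.6.
n = 9.
(a) r = 7.4; between ranks 7 (23.5) and 8 (27.1): 24.94.
(b) r = 8 → value at rank 8 = 27.1.
|24.94 − 27.1| = 2.16.

2.16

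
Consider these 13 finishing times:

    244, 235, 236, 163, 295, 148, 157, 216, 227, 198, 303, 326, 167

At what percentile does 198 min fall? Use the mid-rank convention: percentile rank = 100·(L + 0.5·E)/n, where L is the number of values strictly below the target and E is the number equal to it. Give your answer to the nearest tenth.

34.6

Sorted: 148, 157, 163, 167, 198, 216, 227, 235, 236, 244, 295, 303, 326.
Count below 198: L = 4; count equal: E = 1; n = 13.
Percentile rank = 100·(4 + 0.5·1)/13 = 100·4.5/13 = 34.62.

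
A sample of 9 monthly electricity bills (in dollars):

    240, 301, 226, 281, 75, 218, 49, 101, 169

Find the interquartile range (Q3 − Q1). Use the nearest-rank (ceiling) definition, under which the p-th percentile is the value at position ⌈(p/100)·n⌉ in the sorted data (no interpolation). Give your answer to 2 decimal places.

Sorted: 49, 75, 101, 169, 218, 226, 240, 281, 301.
n = 9.
P25: rank ⌈25/100·9⌉ = 3 → 101.
P75: rank ⌈75/100·9⌉ = 7 → 240.
Difference: 240 − 101 = 139.

139.00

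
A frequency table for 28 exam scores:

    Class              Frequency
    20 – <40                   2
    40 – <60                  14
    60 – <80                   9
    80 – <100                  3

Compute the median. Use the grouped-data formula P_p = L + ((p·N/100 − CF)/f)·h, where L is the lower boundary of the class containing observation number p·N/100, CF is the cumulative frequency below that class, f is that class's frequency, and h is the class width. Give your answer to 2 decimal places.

57.14

N = 28; target position k = 50/100 · 28 = 14.
Cumulative frequencies: 2, 16, 25, 28.
Observation 14 falls in the class 40 – <60.
L = 40, CF = 2, f = 14, h = 20.
P50 = 40 + ((14 − 2)/14)·20 = 40 + 17.1429 = 57.1429.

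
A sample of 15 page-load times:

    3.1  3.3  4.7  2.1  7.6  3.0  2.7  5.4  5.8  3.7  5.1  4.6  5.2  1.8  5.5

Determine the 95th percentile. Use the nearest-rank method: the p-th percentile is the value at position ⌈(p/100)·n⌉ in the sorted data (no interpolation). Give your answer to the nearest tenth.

Sorted: 1.8, 2.1, 2.7, 3.0, 3.1, 3.3, 3.7, 4.6, 4.7, 5.1, 5.2, 5.4, 5.5, 5.8, 7.6.
n = 15.
Position = ⌈95/100 · 15⌉ = ⌈14.25⌉ = 15.
The value at rank 15 is 7.6.

7.6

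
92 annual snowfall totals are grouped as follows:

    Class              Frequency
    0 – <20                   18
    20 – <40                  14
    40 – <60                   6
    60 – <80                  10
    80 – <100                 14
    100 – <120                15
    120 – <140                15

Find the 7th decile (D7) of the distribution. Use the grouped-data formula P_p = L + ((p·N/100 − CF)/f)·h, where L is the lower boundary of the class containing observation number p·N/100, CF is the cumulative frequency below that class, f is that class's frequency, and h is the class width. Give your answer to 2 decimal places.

103.20

N = 92; target position k = 70/100 · 92 = 64.4.
Cumulative frequencies: 18, 32, 38, 48, 62, 77, 92.
Observation 64.4 falls in the class 100 – <120.
L = 100, CF = 62, f = 15, h = 20.
P70 = 100 + ((64.4 − 62)/15)·20 = 100 + 3.2 = 103.2.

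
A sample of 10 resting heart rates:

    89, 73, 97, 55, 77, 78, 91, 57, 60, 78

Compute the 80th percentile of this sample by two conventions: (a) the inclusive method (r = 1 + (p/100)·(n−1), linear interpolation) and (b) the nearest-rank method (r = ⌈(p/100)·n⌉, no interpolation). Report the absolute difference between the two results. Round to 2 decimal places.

Sorted: 55, 57, 60, 73, 77, 78, 78, 89, 91, 97.
n = 10.
(a) r = 8.2; between ranks 8 (89) and 9 (91): 89.4.
(b) the nearest-rank method: rank 8 → 89.
|89.4 − 89| = 0.4.

0.40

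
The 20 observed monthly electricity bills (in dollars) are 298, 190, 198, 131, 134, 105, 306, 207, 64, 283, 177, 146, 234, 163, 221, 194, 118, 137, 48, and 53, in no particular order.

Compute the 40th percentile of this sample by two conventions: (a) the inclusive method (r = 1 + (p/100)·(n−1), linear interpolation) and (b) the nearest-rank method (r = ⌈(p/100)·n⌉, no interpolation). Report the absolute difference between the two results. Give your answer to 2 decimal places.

5.40

Sorted: 48, 53, 64, 105, 118, 131, 134, 137, 146, 163, 177, 190, 194, 198, 207, 221, 234, 283, 298, 306.
n = 20.
(a) r = 8.6; between ranks 8 (137) and 9 (146): 142.4.
(b) the nearest-rank method: rank 8 → 137.
|142.4 − 137| = 5.4.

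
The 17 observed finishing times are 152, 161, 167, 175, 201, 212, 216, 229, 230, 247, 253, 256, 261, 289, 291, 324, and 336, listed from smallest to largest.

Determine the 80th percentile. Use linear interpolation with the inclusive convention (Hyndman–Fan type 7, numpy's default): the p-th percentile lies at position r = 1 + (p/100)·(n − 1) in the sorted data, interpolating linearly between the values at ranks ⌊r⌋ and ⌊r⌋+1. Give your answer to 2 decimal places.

n = 17.
r = 1 + (80/100)·(17 − 1) = 1 + 12.8 = 13.8.
Rank 13 is 261 and rank 14 is 289.
Interpolate: 261 + 0.8·(289 − 261) = 261 + 0.8·28 = 283.4.

283.40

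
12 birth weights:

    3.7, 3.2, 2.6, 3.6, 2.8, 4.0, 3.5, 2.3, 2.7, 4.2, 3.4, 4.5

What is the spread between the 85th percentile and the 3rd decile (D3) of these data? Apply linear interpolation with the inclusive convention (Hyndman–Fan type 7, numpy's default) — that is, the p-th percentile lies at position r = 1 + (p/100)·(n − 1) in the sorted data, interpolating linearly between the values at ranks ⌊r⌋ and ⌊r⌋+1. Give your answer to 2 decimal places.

1.15

Sorted: 2.3, 2.6, 2.7, 2.8, 3.2, 3.4, 3.5, 3.6, 3.7, 4.0, 4.2, 4.5.
n = 12.
P30: r = 4.3; ranks 4–5 are 2.8, 3.2; interpolating gives 2.92.
P85: r = 10.35; ranks 10–11 are 4.0, 4.2; interpolating gives 4.07.
Difference: 4.07 − 2.92 = 1.15.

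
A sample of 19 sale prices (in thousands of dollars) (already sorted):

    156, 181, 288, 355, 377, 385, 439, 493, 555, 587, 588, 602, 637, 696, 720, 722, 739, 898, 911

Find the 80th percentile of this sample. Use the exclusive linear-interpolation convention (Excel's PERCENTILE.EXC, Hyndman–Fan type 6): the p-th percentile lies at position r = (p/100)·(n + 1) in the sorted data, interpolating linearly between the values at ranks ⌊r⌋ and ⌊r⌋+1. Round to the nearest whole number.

722

n = 19.
r = (80/100)·(19 + 1) = 16.
r is an integer, so P80 is the value at rank 16: 722.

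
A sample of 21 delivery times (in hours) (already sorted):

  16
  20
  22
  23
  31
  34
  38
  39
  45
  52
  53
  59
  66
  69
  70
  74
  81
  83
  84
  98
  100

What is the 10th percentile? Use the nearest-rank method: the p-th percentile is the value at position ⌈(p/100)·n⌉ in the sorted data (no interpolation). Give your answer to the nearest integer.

n = 21.
Position = ⌈10/100 · 21⌉ = ⌈2.1⌉ = 3.
The value at rank 3 is 22.

22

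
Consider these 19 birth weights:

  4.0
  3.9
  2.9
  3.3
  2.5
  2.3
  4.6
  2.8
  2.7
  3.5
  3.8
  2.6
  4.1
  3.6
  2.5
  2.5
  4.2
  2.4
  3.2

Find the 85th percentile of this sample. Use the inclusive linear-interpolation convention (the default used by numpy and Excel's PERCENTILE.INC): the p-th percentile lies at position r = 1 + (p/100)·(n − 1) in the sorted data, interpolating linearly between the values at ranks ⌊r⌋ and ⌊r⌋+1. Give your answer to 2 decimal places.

Sorted: 2.3, 2.4, 2.5, 2.5, 2.5, 2.6, 2.7, 2.8, 2.9, 3.2, 3.3, 3.5, 3.6, 3.8, 3.9, 4.0, 4.1, 4.2, 4.6.
n = 19.
r = 1 + (85/100)·(19 − 1) = 1 + 15.3 = 16.3.
Rank 16 is 4.0 and rank 17 is 4.1.
Interpolate: 4.0 + 0.3·(4.1 − 4.0) = 4.0 + 0.3·0.1 = 4.03.

4.03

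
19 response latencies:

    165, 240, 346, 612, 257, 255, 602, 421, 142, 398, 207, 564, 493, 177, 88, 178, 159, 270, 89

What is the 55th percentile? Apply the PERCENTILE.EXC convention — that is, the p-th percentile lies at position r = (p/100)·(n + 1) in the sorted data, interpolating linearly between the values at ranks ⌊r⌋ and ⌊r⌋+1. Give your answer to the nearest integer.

Sorted: 88, 89, 142, 159, 165, 177, 178, 207, 240, 255, 257, 270, 346, 398, 421, 493, 564, 602, 612.
n = 19.
r = (55/100)·(19 + 1) = 11.
r is an integer, so P55 is the value at rank 11: 257.

257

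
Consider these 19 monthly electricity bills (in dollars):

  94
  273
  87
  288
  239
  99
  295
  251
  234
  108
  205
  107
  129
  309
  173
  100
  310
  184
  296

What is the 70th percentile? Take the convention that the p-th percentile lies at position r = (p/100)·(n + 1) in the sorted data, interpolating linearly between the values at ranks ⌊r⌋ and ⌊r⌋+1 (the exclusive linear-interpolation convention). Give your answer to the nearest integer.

273

Sorted: 87, 94, 99, 100, 107, 108, 129, 173, 184, 205, 234, 239, 251, 273, 288, 295, 296, 309, 310.
n = 19.
r = (70/100)·(19 + 1) = 14.
r is an integer, so P70 is the value at rank 14: 273.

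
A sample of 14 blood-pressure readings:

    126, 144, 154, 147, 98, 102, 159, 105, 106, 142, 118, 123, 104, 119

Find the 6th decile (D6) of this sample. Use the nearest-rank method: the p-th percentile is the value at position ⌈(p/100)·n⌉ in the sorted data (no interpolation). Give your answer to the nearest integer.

126

Sorted: 98, 102, 104, 105, 106, 118, 119, 123, 126, 142, 144, 147, 154, 159.
n = 14.
Position = ⌈60/100 · 14⌉ = ⌈8.4⌉ = 9.
The value at rank 9 is 126.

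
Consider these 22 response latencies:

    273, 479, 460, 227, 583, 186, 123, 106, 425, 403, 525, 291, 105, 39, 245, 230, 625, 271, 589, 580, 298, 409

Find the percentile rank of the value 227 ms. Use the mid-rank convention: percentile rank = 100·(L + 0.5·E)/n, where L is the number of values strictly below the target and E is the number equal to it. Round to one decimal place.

25.0

Sorted: 39, 105, 106, 123, 186, 227, 230, 245, 271, 273, 291, 298, 403, 409, 425, 460, 479, 525, 580, 583, 589, 625.
Count below 227: L = 5; count equal: E = 1; n = 22.
Percentile rank = 100·(5 + 0.5·1)/22 = 100·5.5/22 = 25.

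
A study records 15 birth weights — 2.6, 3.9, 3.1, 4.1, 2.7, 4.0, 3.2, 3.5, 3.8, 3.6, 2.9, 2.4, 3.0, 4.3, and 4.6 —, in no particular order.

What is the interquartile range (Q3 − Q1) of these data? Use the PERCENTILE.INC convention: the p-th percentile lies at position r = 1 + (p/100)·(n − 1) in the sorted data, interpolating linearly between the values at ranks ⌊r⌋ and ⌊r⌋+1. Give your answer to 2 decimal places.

Sorted: 2.4, 2.6, 2.7, 2.9, 3.0, 3.1, 3.2, 3.5, 3.6, 3.8, 3.9, 4.0, 4.1, 4.3, 4.6.
n = 15.
P25: r = 4.5; ranks 4–5 are 2.9, 3.0; interpolating gives 2.95.
P75: r = 11.5; ranks 11–12 are 3.9, 4.0; interpolating gives 3.95.
Difference: 3.95 − 2.95 = 1.

1.00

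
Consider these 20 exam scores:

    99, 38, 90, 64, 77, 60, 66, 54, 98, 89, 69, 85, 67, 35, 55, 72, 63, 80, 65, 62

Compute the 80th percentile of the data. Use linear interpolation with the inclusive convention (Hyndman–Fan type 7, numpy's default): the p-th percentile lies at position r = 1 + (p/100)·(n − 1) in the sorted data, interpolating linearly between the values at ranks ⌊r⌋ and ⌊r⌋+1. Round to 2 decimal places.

85.80

Sorted: 35, 38, 54, 55, 60, 62, 63, 64, 65, 66, 67, 69, 72, 77, 80, 85, 89, 90, 98, 99.
n = 20.
r = 1 + (80/100)·(20 − 1) = 1 + 15.2 = 16.2.
Rank 16 is 85 and rank 17 is 89.
Interpolate: 85 + 0.2·(89 − 85) = 85 + 0.2·4 = 85.8.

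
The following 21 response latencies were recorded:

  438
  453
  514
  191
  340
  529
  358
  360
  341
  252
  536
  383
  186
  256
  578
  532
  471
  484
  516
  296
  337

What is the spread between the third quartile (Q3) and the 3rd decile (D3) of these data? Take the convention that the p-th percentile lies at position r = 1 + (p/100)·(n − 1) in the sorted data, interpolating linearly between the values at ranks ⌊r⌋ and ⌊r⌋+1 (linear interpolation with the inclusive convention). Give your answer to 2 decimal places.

Sorted: 186, 191, 252, 256, 296, 337, 340, 341, 358, 360, 383, 438, 453, 471, 484, 514, 516, 529, 532, 536, 578.
n = 21.
P30: r = 7 (integer) → 340.
P75: r = 16 (integer) → 514.
Difference: 514 − 340 = 174.

174.00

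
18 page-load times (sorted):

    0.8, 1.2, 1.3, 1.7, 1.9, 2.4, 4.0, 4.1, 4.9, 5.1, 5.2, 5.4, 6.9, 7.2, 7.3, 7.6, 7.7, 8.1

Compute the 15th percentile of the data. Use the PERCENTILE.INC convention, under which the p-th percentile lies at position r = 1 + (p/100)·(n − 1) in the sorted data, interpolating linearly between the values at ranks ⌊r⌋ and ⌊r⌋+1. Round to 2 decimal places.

n = 18.
r = 1 + (15/100)·(18 − 1) = 1 + 2.55 = 3.55.
Rank 3 is 1.3 and rank 4 is 1.7.
Interpolate: 1.3 + 0.55·(1.7 − 1.3) = 1.3 + 0.55·0.4 = 1.52.

1.52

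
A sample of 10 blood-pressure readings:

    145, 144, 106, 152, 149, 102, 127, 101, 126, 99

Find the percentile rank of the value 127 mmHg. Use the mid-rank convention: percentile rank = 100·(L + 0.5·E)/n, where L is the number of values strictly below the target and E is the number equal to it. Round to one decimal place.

Sorted: 99, 101, 102, 106, 126, 127, 144, 145, 149, 152.
Count below 127: L = 5; count equal: E = 1; n = 10.
Percentile rank = 100·(5 + 0.5·1)/10 = 100·5.5/10 = 55.

55.0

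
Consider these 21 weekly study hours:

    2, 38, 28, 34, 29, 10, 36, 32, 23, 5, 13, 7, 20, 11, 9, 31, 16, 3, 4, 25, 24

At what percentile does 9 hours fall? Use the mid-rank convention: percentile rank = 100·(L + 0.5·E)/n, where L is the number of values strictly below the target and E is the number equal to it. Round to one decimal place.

Sorted: 2, 3, 4, 5, 7, 9, 10, 11, 13, 16, 20, 23, 24, 25, 28, 29, 31, 32, 34, 36, 38.
Count below 9: L = 5; count equal: E = 1; n = 21.
Percentile rank = 100·(5 + 0.5·1)/21 = 100·5.5/21 = 26.19.

26.2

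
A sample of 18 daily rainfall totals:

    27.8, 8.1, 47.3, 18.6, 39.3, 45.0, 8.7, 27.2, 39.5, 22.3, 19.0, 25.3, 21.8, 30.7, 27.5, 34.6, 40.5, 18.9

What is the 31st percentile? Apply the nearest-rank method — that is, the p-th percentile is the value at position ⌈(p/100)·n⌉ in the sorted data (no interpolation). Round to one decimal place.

21.8

Sorted: 8.1, 8.7, 18.6, 18.9, 19.0, 21.8, 22.3, 25.3, 27.2, 27.5, 27.8, 30.7, 34.6, 39.3, 39.5, 40.5, 45.0, 47.3.
n = 18.
Position = ⌈31/100 · 18⌉ = ⌈5.58⌉ = 6.
The value at rank 6 is 21.8.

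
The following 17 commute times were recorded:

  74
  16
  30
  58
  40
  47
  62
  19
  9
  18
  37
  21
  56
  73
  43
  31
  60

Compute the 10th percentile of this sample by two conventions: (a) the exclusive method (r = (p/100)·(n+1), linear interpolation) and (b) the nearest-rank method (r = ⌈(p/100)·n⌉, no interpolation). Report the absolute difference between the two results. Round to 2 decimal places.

Sorted: 9, 16, 18, 19, 21, 30, 31, 37, 40, 43, 47, 56, 58, 60, 62, 73, 74.
n = 17.
(a) r = 1.8; between ranks 1 (9) and 2 (16): 14.6.
(b) the nearest-rank method: rank 2 → 16.
|14.6 − 16| = 1.4.

1.40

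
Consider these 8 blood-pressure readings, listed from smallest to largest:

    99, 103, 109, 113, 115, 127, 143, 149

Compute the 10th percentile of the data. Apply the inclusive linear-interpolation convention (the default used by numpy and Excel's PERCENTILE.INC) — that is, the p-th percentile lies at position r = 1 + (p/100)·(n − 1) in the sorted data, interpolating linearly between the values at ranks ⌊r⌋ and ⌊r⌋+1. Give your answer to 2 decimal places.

101.80

n = 8.
r = 1 + (10/100)·(8 − 1) = 1 + 0.7 = 1.7.
Rank 1 is 99 and rank 2 is 103.
Interpolate: 99 + 0.7·(103 − 99) = 99 + 0.7·4 = 101.8.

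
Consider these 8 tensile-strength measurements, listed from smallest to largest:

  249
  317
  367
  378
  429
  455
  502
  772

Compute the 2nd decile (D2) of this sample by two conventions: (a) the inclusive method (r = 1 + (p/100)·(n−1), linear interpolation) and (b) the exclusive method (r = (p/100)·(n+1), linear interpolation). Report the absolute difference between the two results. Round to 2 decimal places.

33.60

n = 8.
(a) r = 2.4; between ranks 2 (317) and 3 (367): 337.
(b) r = 1.8; between ranks 1 (249) and 2 (317): 303.4.
|337 − 303.4| = 33.6.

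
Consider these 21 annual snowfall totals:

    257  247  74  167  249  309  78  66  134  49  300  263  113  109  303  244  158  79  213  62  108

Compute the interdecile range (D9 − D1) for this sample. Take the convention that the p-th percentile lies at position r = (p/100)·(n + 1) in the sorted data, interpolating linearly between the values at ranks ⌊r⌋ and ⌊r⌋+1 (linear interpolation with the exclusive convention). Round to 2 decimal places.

239.60

Sorted: 49, 62, 66, 74, 78, 79, 108, 109, 113, 134, 158, 167, 213, 244, 247, 249, 257, 263, 300, 303, 309.
n = 21.
P10: r = 2.2; ranks 2–3 are 62, 66; interpolating gives 62.8.
P90: r = 19.8; ranks 19–20 are 300, 303; interpolating gives 302.4.
Difference: 302.4 − 62.8 = 239.6.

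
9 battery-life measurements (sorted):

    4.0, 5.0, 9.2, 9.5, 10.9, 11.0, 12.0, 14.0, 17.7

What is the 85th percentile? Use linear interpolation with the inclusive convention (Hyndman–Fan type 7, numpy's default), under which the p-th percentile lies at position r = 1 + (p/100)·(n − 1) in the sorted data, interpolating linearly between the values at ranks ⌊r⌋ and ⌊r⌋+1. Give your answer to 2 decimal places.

13.60

n = 9.
r = 1 + (85/100)·(9 − 1) = 1 + 6.8 = 7.8.
Rank 7 is 12.0 and rank 8 is 14.0.
Interpolate: 12.0 + 0.8·(14.0 − 12.0) = 12.0 + 0.8·2 = 13.6.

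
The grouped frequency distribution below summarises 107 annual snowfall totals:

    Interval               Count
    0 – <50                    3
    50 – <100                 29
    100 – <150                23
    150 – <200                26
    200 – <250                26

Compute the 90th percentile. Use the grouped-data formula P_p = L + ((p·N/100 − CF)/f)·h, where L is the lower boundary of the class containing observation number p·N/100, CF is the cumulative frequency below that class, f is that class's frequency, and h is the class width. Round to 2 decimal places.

229.42

N = 107; target position k = 90/100 · 107 = 96.3.
Cumulative frequencies: 3, 32, 55, 81, 107.
Observation 96.3 falls in the class 200 – <250.
L = 200, CF = 81, f = 26, h = 50.
P90 = 200 + ((96.3 − 81)/26)·50 = 200 + 29.4231 = 229.423.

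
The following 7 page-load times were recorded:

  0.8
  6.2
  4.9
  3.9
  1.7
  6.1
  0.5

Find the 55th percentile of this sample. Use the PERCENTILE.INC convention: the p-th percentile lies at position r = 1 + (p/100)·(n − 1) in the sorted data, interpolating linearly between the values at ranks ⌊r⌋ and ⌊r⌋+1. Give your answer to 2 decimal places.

Sorted: 0.5, 0.8, 1.7, 3.9, 4.9, 6.1, 6.2.
n = 7.
r = 1 + (55/100)·(7 − 1) = 1 + 3.3 = 4.3.
Rank 4 is 3.9 and rank 5 is 4.9.
Interpolate: 3.9 + 0.3·(4.9 − 3.9) = 3.9 + 0.3·1 = 4.2.

4.20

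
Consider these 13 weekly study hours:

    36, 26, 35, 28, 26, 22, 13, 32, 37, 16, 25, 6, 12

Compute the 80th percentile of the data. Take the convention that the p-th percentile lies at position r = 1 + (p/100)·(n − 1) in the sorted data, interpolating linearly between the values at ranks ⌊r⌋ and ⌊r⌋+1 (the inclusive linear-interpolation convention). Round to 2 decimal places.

Sorted: 6, 12, 13, 16, 22, 25, 26, 26, 28, 32, 35, 36, 37.
n = 13.
r = 1 + (80/100)·(13 − 1) = 1 + 9.6 = 10.6.
Rank 10 is 32 and rank 11 is 35.
Interpolate: 32 + 0.6·(35 − 32) = 32 + 0.6·3 = 33.8.

33.80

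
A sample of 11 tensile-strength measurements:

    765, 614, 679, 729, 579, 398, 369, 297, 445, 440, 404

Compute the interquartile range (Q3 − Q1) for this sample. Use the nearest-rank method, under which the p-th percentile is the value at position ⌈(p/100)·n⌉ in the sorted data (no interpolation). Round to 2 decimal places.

Sorted: 297, 369, 398, 404, 440, 445, 579, 614, 679, 729, 765.
n = 11.
P25: rank ⌈25/100·11⌉ = 3 → 398.
P75: rank ⌈75/100·11⌉ = 9 → 679.
Difference: 679 − 398 = 281.

281.00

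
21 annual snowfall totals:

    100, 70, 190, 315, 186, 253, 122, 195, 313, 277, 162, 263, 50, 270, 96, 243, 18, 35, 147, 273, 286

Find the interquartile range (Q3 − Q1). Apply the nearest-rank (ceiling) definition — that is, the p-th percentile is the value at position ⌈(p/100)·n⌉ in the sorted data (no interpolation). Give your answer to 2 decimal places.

170.00

Sorted: 18, 35, 50, 70, 96, 100, 122, 147, 162, 186, 190, 195, 243, 253, 263, 270, 273, 277, 286, 313, 315.
n = 21.
P25: rank ⌈25/100·21⌉ = 6 → 100.
P75: rank ⌈75/100·21⌉ = 16 → 270.
Difference: 270 − 100 = 170.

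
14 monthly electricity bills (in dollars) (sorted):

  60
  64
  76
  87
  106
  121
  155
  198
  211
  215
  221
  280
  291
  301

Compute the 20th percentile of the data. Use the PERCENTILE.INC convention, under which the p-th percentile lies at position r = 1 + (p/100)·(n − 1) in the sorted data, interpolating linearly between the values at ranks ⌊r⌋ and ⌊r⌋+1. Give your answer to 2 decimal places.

n = 14.
r = 1 + (20/100)·(14 − 1) = 1 + 2.6 = 3.6.
Rank 3 is 76 and rank 4 is 87.
Interpolate: 76 + 0.6·(87 − 76) = 76 + 0.6·11 = 82.6.

82.60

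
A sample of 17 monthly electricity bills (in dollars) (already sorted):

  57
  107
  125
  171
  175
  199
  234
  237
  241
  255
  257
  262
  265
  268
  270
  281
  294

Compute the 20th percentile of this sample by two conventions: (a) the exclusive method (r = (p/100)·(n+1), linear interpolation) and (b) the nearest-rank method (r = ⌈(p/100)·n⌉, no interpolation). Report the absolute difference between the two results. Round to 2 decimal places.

18.40

n = 17.
(a) r = 3.6; between ranks 3 (125) and 4 (171): 152.6.
(b) the nearest-rank method: rank 4 → 171.
|152.6 − 171| = 18.4.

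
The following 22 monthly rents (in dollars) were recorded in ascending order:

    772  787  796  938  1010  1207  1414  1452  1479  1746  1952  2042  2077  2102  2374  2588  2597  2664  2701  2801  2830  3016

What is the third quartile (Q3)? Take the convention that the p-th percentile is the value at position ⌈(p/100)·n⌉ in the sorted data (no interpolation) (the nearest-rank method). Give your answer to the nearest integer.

2597

n = 22.
Position = ⌈75/100 · 22⌉ = ⌈16.5⌉ = 17.
The value at rank 17 is 2597.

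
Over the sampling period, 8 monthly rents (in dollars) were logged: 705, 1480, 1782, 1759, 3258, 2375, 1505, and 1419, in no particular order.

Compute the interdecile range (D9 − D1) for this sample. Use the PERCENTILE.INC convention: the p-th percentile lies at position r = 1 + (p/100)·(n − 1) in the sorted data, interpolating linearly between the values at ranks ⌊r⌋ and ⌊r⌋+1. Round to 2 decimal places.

1435.10

Sorted: 705, 1419, 1480, 1505, 1759, 1782, 2375, 3258.
n = 8.
P10: r = 1.7; ranks 1–2 are 705, 1419; interpolating gives 1204.8.
P90: r = 7.3; ranks 7–8 are 2375, 3258; interpolating gives 2639.9.
Difference: 2639.9 − 1204.8 = 1435.1.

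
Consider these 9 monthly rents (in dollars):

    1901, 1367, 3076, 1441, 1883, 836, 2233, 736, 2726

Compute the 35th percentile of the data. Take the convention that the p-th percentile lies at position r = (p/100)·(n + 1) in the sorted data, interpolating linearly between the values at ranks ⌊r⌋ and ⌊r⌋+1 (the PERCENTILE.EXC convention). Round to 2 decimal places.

1404.00

Sorted: 736, 836, 1367, 1441, 1883, 1901, 2233, 2726, 3076.
n = 9.
r = (35/100)·(9 + 1) = 3.5.
Rank 3 is 1367 and rank 4 is 1441.
Interpolate: 1367 + 0.5·(1441 − 1367) = 1367 + 0.5·74 = 1404.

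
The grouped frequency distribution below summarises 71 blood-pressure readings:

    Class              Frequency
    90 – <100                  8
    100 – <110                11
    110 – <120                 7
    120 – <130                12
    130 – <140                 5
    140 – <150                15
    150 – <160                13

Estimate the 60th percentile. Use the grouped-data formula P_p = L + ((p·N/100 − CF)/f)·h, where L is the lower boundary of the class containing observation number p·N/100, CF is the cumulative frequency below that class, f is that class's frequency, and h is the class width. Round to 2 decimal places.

139.20

N = 71; target position k = 60/100 · 71 = 42.6.
Cumulative frequencies: 8, 19, 26, 38, 43, 58, 71.
Observation 42.6 falls in the class 130 – <140.
L = 130, CF = 38, f = 5, h = 10.
P60 = 130 + ((42.6 − 38)/5)·10 = 130 + 9.2 = 139.2.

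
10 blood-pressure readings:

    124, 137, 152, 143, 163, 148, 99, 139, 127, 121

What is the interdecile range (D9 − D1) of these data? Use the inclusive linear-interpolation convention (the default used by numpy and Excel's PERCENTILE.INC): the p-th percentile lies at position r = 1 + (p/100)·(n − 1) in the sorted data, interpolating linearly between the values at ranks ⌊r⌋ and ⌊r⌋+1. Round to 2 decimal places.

Sorted: 99, 121, 124, 127, 137, 139, 143, 148, 152, 163.
n = 10.
P10: r = 1.9; ranks 1–2 are 99, 121; interpolating gives 118.8.
P90: r = 9.1; ranks 9–10 are 152, 163; interpolating gives 153.1.
Difference: 153.1 − 118.8 = 34.3.

34.30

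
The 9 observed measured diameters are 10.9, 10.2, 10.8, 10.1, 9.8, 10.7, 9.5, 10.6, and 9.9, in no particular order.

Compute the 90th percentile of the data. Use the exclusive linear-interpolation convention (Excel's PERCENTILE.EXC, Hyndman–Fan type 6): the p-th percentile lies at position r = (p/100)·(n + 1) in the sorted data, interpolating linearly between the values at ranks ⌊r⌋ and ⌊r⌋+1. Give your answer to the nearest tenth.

10.9

Sorted: 9.5, 9.8, 9.9, 10.1, 10.2, 10.6, 10.7, 10.8, 10.9.
n = 9.
r = (90/100)·(9 + 1) = 9.
r is an integer, so P90 is the value at rank 9: 10.9.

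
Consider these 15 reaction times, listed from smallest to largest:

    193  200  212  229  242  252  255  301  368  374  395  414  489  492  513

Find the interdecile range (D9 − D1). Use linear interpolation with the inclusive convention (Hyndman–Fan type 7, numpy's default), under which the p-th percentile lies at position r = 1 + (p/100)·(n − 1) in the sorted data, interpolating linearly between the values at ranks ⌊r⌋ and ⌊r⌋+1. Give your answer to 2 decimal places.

n = 15.
P10: r = 2.4; ranks 2–3 are 200, 212; interpolating gives 204.8.
P90: r = 13.6; ranks 13–14 are 489, 492; interpolating gives 490.8.
Difference: 490.8 − 204.8 = 286.

286.00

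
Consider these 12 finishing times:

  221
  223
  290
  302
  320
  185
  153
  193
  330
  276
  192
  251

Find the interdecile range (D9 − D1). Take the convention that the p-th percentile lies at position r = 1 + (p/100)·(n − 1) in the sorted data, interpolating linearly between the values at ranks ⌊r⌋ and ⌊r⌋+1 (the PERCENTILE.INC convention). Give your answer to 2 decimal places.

132.50

Sorted: 153, 185, 192, 193, 221, 223, 251, 276, 290, 302, 320, 330.
n = 12.
P10: r = 2.1; ranks 2–3 are 185, 192; interpolating gives 185.7.
P90: r = 10.9; ranks 10–11 are 302, 320; interpolating gives 318.2.
Difference: 318.2 − 185.7 = 132.5.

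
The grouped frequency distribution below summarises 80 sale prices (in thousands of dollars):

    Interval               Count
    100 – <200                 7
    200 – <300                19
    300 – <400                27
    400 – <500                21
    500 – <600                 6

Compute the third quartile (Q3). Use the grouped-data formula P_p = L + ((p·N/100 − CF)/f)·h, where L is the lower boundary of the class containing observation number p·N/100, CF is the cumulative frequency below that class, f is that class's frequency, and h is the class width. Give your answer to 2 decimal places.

N = 80; target position k = 75/100 · 80 = 60.
Cumulative frequencies: 7, 26, 53, 74, 80.
Observation 60 falls in the class 400 – <500.
L = 400, CF = 53, f = 21, h = 100.
P75 = 400 + ((60 − 53)/21)·100 = 400 + 33.3333 = 433.333.

433.33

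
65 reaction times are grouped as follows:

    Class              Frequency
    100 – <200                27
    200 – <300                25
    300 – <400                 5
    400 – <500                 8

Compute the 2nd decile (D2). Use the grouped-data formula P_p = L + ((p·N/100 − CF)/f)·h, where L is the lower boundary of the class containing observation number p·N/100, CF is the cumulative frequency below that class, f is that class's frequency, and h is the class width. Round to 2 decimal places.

N = 65; target position k = 20/100 · 65 = 13.
Cumulative frequencies: 27, 52, 57, 65.
Observation 13 falls in the class 100 – <200.
L = 100, CF = 0, f = 27, h = 100.
P20 = 100 + ((13 − 0)/27)·100 = 100 + 48.1481 = 148.148.

148.15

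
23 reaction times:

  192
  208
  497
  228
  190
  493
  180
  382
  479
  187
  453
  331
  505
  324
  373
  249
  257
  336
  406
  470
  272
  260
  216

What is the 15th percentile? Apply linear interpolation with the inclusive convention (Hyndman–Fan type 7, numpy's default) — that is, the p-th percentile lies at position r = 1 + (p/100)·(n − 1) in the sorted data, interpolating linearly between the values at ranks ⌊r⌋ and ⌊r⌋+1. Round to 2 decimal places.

Sorted: 180, 187, 190, 192, 208, 216, 228, 249, 257, 260, 272, 324, 331, 336, 373, 382, 406, 453, 470, 479, 493, 497, 505.
n = 23.
r = 1 + (15/100)·(23 − 1) = 1 + 3.3 = 4.3.
Rank 4 is 192 and rank 5 is 208.
Interpolate: 192 + 0.3·(208 − 192) = 192 + 0.3·16 = 196.8.

196.80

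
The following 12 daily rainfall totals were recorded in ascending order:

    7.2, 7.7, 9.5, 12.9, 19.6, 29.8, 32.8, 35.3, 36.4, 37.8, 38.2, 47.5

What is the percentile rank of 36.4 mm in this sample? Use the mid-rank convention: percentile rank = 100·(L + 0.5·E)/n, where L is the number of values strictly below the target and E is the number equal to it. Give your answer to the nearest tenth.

70.8

Count below 36.4: L = 8; count equal: E = 1; n = 12.
Percentile rank = 100·(8 + 0.5·1)/12 = 100·8.5/12 = 70.83.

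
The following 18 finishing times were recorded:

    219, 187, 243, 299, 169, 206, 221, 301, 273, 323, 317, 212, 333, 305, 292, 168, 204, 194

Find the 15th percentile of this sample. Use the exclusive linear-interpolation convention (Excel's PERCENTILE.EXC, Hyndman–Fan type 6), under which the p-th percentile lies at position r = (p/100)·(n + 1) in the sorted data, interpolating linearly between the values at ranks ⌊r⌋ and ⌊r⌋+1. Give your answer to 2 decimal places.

Sorted: 168, 169, 187, 194, 204, 206, 212, 219, 221, 243, 273, 292, 299, 301, 305, 317, 323, 333.
n = 18.
r = (15/100)·(18 + 1) = 2.85.
Rank 2 is 169 and rank 3 is 187.
Interpolate: 169 + 0.85·(187 − 169) = 169 + 0.85·18 = 184.3.

184.30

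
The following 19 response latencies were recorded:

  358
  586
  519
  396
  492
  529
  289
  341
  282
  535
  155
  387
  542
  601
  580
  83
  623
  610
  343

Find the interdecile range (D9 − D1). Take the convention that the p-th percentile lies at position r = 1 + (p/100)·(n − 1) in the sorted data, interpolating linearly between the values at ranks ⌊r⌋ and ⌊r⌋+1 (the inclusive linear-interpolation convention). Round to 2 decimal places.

346.20

Sorted: 83, 155, 282, 289, 341, 343, 358, 387, 396, 492, 519, 529, 535, 542, 580, 586, 601, 610, 623.
n = 19.
P10: r = 2.8; ranks 2–3 are 155, 282; interpolating gives 256.6.
P90: r = 17.2; ranks 17–18 are 601, 610; interpolating gives 602.8.
Difference: 602.8 − 256.6 = 346.2.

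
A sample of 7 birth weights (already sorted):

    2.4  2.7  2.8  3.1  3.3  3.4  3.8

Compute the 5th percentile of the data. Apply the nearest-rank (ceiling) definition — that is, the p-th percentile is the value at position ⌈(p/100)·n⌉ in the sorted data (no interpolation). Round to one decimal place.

n = 7.
Position = ⌈5/100 · 7⌉ = ⌈0.35⌉ = 1.
The value at rank 1 is 2.4.

2.4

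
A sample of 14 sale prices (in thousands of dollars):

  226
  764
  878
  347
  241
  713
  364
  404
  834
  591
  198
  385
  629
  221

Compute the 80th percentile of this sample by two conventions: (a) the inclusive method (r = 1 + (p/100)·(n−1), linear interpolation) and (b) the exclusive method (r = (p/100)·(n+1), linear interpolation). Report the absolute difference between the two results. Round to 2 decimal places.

30.60

Sorted: 198, 221, 226, 241, 347, 364, 385, 404, 591, 629, 713, 764, 834, 878.
n = 14.
(a) r = 11.4; between ranks 11 (713) and 12 (764): 733.4.
(b) r = 12 → value at rank 12 = 764.
|733.4 − 764| = 30.6.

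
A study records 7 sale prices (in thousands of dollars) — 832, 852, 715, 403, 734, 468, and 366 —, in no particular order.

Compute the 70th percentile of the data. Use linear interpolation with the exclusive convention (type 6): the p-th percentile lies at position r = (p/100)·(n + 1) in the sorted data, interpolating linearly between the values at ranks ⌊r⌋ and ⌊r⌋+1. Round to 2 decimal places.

792.80

Sorted: 366, 403, 468, 715, 734, 832, 852.
n = 7.
r = (70/100)·(7 + 1) = 5.6.
Rank 5 is 734 and rank 6 is 832.
Interpolate: 734 + 0.6·(832 − 734) = 734 + 0.6·98 = 792.8.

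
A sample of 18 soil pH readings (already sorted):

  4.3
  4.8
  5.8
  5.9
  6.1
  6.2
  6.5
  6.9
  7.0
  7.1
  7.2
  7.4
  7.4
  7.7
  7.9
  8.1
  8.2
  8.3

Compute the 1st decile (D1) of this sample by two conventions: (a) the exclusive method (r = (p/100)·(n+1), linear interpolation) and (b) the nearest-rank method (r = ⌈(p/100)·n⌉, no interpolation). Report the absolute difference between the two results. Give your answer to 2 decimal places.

n = 18.
(a) r = 1.9; between ranks 1 (4.3) and 2 (4.8): 4.75.
(b) the nearest-rank method: rank 2 → 4.8.
|4.75 − 4.8| = 0.05.

0.05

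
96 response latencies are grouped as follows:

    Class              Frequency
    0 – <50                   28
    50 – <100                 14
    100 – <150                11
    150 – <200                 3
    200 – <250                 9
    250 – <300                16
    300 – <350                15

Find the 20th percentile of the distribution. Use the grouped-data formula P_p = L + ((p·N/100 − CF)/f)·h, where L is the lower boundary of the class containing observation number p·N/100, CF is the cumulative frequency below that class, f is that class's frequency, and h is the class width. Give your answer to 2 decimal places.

34.29

N = 96; target position k = 20/100 · 96 = 19.2.
Cumulative frequencies: 28, 42, 53, 56, 65, 81, 96.
Observation 19.2 falls in the class 0 – <50.
L = 0, CF = 0, f = 28, h = 50.
P20 = 0 + ((19.2 − 0)/28)·50 = 0 + 34.2857 = 34.2857.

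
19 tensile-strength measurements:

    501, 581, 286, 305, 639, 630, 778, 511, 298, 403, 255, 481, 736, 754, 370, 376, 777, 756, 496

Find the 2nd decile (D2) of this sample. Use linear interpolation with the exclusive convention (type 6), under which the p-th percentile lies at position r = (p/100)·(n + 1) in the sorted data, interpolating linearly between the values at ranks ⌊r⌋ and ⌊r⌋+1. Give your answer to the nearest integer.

Sorted: 255, 286, 298, 305, 370, 376, 403, 481, 496, 501, 511, 581, 630, 639, 736, 754, 756, 777, 778.
n = 19.
r = (20/100)·(19 + 1) = 4.
r is an integer, so P20 is the value at rank 4: 305.

305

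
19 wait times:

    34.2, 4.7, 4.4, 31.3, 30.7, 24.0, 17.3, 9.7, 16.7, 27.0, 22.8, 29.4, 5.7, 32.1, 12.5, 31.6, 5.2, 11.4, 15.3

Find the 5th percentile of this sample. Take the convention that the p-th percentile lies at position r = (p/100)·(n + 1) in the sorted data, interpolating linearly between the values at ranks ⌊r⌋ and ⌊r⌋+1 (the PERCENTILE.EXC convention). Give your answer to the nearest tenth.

Sorted: 4.4, 4.7, 5.2, 5.7, 9.7, 11.4, 12.5, 15.3, 16.7, 17.3, 22.8, 24.0, 27.0, 29.4, 30.7, 31.3, 31.6, 32.1, 34.2.
n = 19.
r = (5/100)·(19 + 1) = 1.
r is an integer, so P5 is the value at rank 1: 4.4.

4.4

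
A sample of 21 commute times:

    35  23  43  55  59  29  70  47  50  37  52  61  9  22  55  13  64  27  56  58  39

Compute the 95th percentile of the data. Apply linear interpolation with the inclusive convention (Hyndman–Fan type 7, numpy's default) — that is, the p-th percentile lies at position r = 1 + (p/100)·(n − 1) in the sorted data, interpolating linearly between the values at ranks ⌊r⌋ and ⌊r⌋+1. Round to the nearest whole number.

Sorted: 9, 13, 22, 23, 27, 29, 35, 37, 39, 43, 47, 50, 52, 55, 55, 56, 58, 59, 61, 64, 70.
n = 21.
r = 1 + (95/100)·(21 − 1) = 1 + 19 = 20.
r is an integer, so P95 is the value at rank 20: 64.

64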